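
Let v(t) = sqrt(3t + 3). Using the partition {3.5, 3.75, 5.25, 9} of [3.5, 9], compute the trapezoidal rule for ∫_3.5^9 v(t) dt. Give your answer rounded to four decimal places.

25.3987

Subinterval widths: 0.25, 1.5, 3.75.
v(3.5) ≈ 3.6742, v(3.75) ≈ 3.7749, v(5.25) ≈ 4.3301, v(9) ≈ 5.4772.
On each subinterval the trapezoid contributes (Δt_i/2)·[v(t_{i-1}) + v(t_i)].
Sum ≈ 25.3987.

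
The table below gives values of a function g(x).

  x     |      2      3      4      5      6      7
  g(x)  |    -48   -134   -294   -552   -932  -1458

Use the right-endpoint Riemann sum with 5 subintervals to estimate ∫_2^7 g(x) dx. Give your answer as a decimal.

Δx = 1.
Sum = 1·[(-134) + (-294) + (-552) + (-932) + (-1458)] = -3370.

-3370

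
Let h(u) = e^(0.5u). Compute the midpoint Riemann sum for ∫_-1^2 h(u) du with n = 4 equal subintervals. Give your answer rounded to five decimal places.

4.19886

Δu = (2 − (-1))/4 = 0.75.
Midpoints: -0.625, 0.125, 0.875, 1.625.
h(-0.625) ≈ 0.73162, h(0.125) ≈ 1.06449, h(0.875) ≈ 1.54883, h(1.625) ≈ 2.25353.
Sum = Δu · [h(-0.625) + h(0.125) + h(0.875) + h(1.625)].
Sum ≈ 4.19886.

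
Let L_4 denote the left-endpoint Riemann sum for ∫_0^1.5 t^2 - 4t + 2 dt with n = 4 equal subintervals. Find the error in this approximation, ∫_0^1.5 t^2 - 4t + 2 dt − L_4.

Exact integral: ∫_0^1.5 f(t) dt = -0.375.
L_4 = 0.36328125.
Error = -0.375 − 0.36328125 = -0.73828125.

-0.73828125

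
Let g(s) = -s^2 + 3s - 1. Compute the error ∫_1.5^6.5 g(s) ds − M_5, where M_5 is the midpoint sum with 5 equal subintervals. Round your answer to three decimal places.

Exact integral: ∫_1.5^6.5 g(s) ds ≈ -35.41667.
M_5 = -35.
Error ≈ -35.41667 − (-35) ≈ -0.417.

-0.417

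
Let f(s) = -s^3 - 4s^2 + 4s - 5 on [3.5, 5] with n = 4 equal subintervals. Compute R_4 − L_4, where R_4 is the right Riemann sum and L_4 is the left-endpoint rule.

R_4 ≈ -234.6591797.
L_4 ≈ -186.9873047.
R_4 − L_4 = -47.671875.

-47.671875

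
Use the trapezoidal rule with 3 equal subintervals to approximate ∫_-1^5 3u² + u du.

150

Δu = (5 − (-1))/3 = 2.
f(-1) = 2, f(1) = 4, f(3) = 30, f(5) = 80.
T_3 = (Δu/2)·[f(u_0) + 2f(u_1) + 2f(u_2) + f(u_3)].
Sum = 150.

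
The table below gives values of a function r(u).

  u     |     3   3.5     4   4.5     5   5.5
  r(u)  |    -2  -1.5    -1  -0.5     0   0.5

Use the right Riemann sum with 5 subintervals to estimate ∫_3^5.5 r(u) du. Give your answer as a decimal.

-1.25

Δu = 0.5.
Sum = 0.5·[(-1.5) + (-1) + (-0.5) + 0 + 0.5] = -1.25.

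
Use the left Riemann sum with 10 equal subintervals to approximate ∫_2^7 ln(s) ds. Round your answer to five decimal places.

6.91447

Δs = (7 − 2)/10 = 0.5.
Left endpoints: 2, 2.5, 3, 3.5, 4, 4.5, 5, 5.5, 6, 6.5.
f(2) ≈ 0.69315, f(2.5) ≈ 0.91629, f(3) ≈ 1.09861, f(3.5) ≈ 1.25276, f(4) ≈ 1.38629, f(4.5) ≈ 1.50408, f(5) ≈ 1.60944, f(5.5) ≈ 1.70475, f(6) ≈ 1.79176, f(6.5) ≈ 1.87180.
Sum = Δs · [f(2) + f(2.5) + f(3) + ...].
Sum ≈ 6.91447.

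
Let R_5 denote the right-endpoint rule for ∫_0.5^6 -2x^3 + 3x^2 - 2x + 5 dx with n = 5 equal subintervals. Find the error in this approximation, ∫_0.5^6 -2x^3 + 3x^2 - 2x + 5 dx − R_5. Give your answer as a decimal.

Exact integral: ∫_0.5^6 f(x) dx = -440.34375.
R_5 = -643.17.
Error = -440.34375 − (-643.17) = 202.82625.

202.82625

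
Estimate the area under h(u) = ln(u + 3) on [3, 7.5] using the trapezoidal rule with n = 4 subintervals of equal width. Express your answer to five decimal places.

9.43137

Δu = (7.5 − 3)/4 = 1.125.
h(3) ≈ 1.79176, h(4.125) ≈ 1.96361, h(5.25) ≈ 2.11021, h(6.375) ≈ 2.23805, h(7.5) ≈ 2.35138.
T_4 = (Δu/2)·[h(u_0) + 2h(u_1) + 2h(u_2) + 2h(u_3) + h(u_4)].
Sum ≈ 9.43137.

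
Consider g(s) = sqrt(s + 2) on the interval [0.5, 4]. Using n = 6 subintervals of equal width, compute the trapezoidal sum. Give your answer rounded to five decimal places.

7.15955

Δs = (4 − 0.5)/6 = 7/12.
g(0.5) ≈ 1.58114, g(13/12) ≈ 1.75594, g(5/3) ≈ 1.91485, g(2.25) ≈ 2.06155, g(17/6) ≈ 2.19848, g(41/12) ≈ 2.32737, g(4) ≈ 2.44949.
T_6 = (Δs/2)·[g(s_0) + 2g(s_1) + ... + 2g(s_{5}) + g(s_6)].
Sum ≈ 7.15955.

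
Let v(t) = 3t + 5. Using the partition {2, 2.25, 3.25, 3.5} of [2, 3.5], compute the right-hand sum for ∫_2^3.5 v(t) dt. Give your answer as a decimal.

21.5625

Subinterval widths: 0.25, 1, 0.25.
Right endpoints: 2.25, 3.25, 3.5.
v(2.25) = 11.75, v(3.25) = 14.75, v(3.5) = 15.5.
Sum = Σ Δt_i · v(t_i).
Sum = 21.5625.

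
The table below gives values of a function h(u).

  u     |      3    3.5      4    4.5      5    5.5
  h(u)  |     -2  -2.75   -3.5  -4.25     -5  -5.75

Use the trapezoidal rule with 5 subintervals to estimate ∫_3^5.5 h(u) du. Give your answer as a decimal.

Δu = 0.5.
T_5 = (0.5/2)·[(-2) + 2·(-2.75) + 2·(-3.5) + 2·(-4.25) + 2·(-5) + (-5.75)] = -9.6875.

-9.6875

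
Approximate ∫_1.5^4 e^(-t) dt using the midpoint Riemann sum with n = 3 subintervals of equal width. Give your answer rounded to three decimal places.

0.199

Δt = (4 − 1.5)/3 = 5/6.
Midpoints: 23/12, 2.75, 43/12.
f(23/12) ≈ 0.147, f(2.75) ≈ 0.064, f(43/12) ≈ 0.028.
Sum = Δt · [f(23/12) + f(2.75) + f(43/12)].
Sum ≈ 0.199.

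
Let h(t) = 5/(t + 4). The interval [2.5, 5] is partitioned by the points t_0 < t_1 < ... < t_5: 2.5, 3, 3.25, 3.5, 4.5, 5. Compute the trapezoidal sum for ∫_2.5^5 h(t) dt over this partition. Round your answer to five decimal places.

1.62931

Subinterval widths: 0.5, 0.25, 0.25, 1, 0.5.
h(2.5) = 10/13, h(3) = 5/7, h(3.25) = 20/29, h(3.5) = 2/3, h(4.5) = 10/17, h(5) = 5/9.
On each subinterval the trapezoid contributes (Δt_i/2)·[h(t_{i-1}) + h(t_i)].
Sum ≈ 1.62931.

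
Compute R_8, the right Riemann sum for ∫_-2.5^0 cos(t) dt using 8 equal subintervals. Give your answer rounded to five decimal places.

0.87502

Δt = (0 − (-2.5))/8 = 0.3125.
Right endpoints: -2.1875, -1.875, -1.5625, -1.25, -0.9375, -0.625, -0.3125, 0.
f(-2.1875) ≈ -0.57835, f(-1.875) ≈ -0.29953, f(-1.5625) ≈ 0.00830, f(-1.25) ≈ 0.31532, f(-0.9375) ≈ 0.59181, f(-0.625) ≈ 0.81096, f(-0.3125) ≈ 0.95157, f(0) ≈ 1.00000.
Sum = Δt · [f(-2.1875) + f(-1.875) + f(-1.5625) + ...].
Sum ≈ 0.87502.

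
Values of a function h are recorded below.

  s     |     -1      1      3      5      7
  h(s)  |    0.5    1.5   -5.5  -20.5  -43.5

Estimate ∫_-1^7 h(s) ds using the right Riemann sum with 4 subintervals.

Δs = 2.
Sum = 2·[1.5 + (-5.5) + (-20.5) + (-43.5)] = -136.

-136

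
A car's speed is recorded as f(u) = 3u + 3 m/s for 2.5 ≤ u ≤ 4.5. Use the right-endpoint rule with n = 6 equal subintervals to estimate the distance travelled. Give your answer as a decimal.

Δu = (4.5 − 2.5)/6 = 1/3.
Right endpoints: 17/6, 19/6, 3.5, 23/6, 25/6, 4.5.
f(17/6) = 11.5, f(19/6) = 12.5, f(3.5) = 13.5, f(23/6) = 14.5, f(25/6) = 15.5, f(4.5) = 16.5.
Sum = Δu · [f(17/6) + f(19/6) + f(3.5) + ...].
Sum = 28.

28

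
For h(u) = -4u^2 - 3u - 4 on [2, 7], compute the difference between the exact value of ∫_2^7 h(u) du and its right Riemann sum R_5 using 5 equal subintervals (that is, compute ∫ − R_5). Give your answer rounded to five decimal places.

100.83333

Exact integral: ∫_2^7 h(u) du ≈ -534.1666667.
R_5 = -635.
Error ≈ -534.1666667 − (-635) ≈ 100.83333.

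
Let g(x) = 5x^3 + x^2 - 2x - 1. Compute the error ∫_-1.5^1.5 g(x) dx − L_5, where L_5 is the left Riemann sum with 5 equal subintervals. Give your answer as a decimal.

8.145

Exact integral: ∫_-1.5^1.5 g(x) dx = -0.75.
L_5 = -8.895.
Error = -0.75 − (-8.895) = 8.145.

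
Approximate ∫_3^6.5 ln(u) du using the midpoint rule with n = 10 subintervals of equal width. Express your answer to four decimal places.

5.3718

Δu = (6.5 − 3)/10 = 0.35.
Midpoints: 3.175, 3.525, 3.875, 4.225, 4.575, 4.925, 5.275, 5.625, 5.975, 6.325.
f(3.175) ≈ 1.1553, f(3.525) ≈ 1.2599, f(3.875) ≈ 1.3545, f(4.225) ≈ 1.4410, f(4.575) ≈ 1.5206, f(4.925) ≈ 1.5943, f(5.275) ≈ 1.6630, f(5.625) ≈ 1.7272, f(5.975) ≈ 1.7876, f(6.325) ≈ 1.8445.
Sum = Δu · [f(3.175) + f(3.525) + f(3.875) + ...].
Sum ≈ 5.3718.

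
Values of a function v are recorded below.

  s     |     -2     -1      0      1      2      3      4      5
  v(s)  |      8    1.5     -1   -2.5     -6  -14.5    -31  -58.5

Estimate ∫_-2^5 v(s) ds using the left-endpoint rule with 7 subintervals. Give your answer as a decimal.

Δs = 1.
Sum = 1·[8 + 1.5 + (-1) + (-2.5) + (-6) + (-14.5) + (-31)] = -45.5.

-45.5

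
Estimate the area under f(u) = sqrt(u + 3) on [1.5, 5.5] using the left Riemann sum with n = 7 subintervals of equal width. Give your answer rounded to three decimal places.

Δu = (5.5 − 1.5)/7 = 4/7.
Left endpoints: 1.5, 29/14, 37/14, 45/14, 53/14, 61/14, 69/14.
f(1.5) ≈ 2.121, f(29/14) ≈ 2.252, f(37/14) ≈ 2.375, f(45/14) ≈ 2.493, f(53/14) ≈ 2.605, f(61/14) ≈ 2.712, f(69/14) ≈ 2.816.
Sum = Δu · [f(1.5) + f(29/14) + f(37/14) + ...].
Sum ≈ 9.928.

9.928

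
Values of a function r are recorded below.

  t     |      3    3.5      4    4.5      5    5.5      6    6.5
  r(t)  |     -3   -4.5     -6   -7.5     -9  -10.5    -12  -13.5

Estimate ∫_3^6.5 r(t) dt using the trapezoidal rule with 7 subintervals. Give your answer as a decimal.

-28.875

Δt = 0.5.
T_7 = (0.5/2)·[(-3) + 2·(-4.5) + 2·(-6) + 2·(-7.5) + 2·(-9) + 2·(-10.5) + 2·(-12) + (-13.5)] = -28.875.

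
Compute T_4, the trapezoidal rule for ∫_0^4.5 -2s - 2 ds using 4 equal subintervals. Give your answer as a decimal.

Δs = (4.5 − 0)/4 = 1.125.
f(0) = -2, f(1.125) = -4.25, f(2.25) = -6.5, f(3.375) = -8.75, f(4.5) = -11.
T_4 = (Δs/2)·[f(s_0) + 2f(s_1) + 2f(s_2) + 2f(s_3) + f(s_4)].
Sum = -29.25.

-29.25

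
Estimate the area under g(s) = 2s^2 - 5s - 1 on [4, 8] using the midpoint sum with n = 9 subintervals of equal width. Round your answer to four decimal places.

174.5350

Δs = (8 − 4)/9 = 4/9.
Midpoints: 38/9, 14/3, 46/9, 50/9, 6, 58/9, 62/9, 22/3, 70/9.
g(38/9) = 1097/81, g(14/3) = 173/9, g(46/9) = 2081/81, g(50/9) = 2669/81, g(6) = 41, g(58/9) = 4037/81, g(62/9) = 4817/81, g(22/3) = 629/9, g(70/9) = 6569/81.
Sum = Δs · [g(38/9) + g(14/3) + g(46/9) + ...].
Sum ≈ 174.5350.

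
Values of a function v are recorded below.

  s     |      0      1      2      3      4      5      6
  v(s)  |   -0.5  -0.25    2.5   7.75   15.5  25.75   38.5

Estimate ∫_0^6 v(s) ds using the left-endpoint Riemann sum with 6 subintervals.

50.75

Δs = 1.
Sum = 1·[(-0.5) + (-0.25) + 2.5 + 7.75 + 15.5 + 25.75] = 50.75.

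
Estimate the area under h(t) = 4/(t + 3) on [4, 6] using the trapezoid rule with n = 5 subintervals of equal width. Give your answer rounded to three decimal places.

1.006

Δt = (6 − 4)/5 = 0.4.
h(4) = 4/7, h(4.4) = 20/37, h(4.8) = 20/39, h(5.2) = 20/41, h(5.6) = 20/43, h(6) = 4/9.
T_5 = (Δt/2)·[h(t_0) + 2h(t_1) + ... + 2h(t_{4}) + h(t_5)].
Sum ≈ 1.006.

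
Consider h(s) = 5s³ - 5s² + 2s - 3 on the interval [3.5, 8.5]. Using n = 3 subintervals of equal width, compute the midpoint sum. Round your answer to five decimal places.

Δs = (8.5 − 3.5)/3 = 5/3.
Midpoints: 13/3, 6, 23/3.
h(13/3) = 8603/27, h(6) = 909, h(23/3) = 53233/27.
Sum = Δs · [h(13/3) + h(6) + h(23/3)].
Sum ≈ 5332.03704.

5332.03704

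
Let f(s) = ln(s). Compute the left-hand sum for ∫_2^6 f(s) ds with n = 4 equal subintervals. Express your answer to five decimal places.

4.78749

Δs = (6 − 2)/4 = 1.
Left endpoints: 2, 3, 4, 5.
f(2) ≈ 0.69315, f(3) ≈ 1.09861, f(4) ≈ 1.38629, f(5) ≈ 1.60944.
Sum = Δs · [f(2) + f(3) + f(4) + f(5)].
Sum ≈ 4.78749.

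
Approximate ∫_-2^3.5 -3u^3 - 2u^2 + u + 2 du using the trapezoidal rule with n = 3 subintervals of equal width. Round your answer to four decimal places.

Δu = (3.5 − (-2))/3 = 11/6.
f(-2) = 16, f(-1/6) = 43/24, f(5/3) = -142/9, f(3.5) = -147.625.
T_3 = (Δu/2)·[f(u_0) + 2f(u_1) + 2f(u_2) + f(u_3)].
Sum ≈ -146.2975.

-146.2975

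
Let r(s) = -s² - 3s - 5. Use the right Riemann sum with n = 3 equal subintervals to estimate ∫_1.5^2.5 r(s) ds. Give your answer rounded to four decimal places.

-16.2685

Δs = (2.5 − 1.5)/3 = 1/3.
Right endpoints: 11/6, 13/6, 2.5.
r(11/6) = -499/36, r(13/6) = -583/36, r(2.5) = -18.75.
Sum = Δs · [r(11/6) + r(13/6) + r(2.5)].
Sum ≈ -16.2685.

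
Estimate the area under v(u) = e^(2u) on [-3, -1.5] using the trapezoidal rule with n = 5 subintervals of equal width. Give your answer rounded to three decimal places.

0.024

Δu = (-1.5 − (-3))/5 = 0.3.
v(-3) ≈ 0.002, v(-2.7) ≈ 0.005, v(-2.4) ≈ 0.008, v(-2.1) ≈ 0.015, v(-1.8) ≈ 0.027, v(-1.5) ≈ 0.050.
T_5 = (Δu/2)·[v(u_0) + 2v(u_1) + ... + 2v(u_{4}) + v(u_5)].
Sum ≈ 0.024.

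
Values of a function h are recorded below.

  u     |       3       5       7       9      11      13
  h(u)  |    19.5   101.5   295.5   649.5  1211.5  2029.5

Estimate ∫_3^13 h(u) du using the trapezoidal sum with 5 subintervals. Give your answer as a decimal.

6565

Δu = 2.
T_5 = (2/2)·[19.5 + 2·101.5 + 2·295.5 + 2·649.5 + 2·1211.5 + 2029.5] = 6565.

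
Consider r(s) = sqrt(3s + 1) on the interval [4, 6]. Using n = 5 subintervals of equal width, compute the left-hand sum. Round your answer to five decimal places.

Δs = (6 − 4)/5 = 0.4.
Left endpoints: 4, 4.4, 4.8, 5.2, 5.6.
r(4) ≈ 3.60555, r(4.4) ≈ 3.76829, r(4.8) ≈ 3.92428, r(5.2) ≈ 4.07431, r(5.6) ≈ 4.21900.
Sum = Δs · [r(4) + r(4.4) + r(4.8) + r(5.2) + r(5.6)].
Sum ≈ 7.83658.

7.83658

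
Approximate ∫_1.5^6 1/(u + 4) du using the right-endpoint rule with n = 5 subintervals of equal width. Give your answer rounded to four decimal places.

0.5626

Δu = (6 − 1.5)/5 = 0.9.
Right endpoints: 2.4, 3.3, 4.2, 5.1, 6.
f(2.4) = 0.15625, f(3.3) = 10/73, f(4.2) = 5/41, f(5.1) = 10/91, f(6) = 0.1.
Sum = Δu · [f(2.4) + f(3.3) + f(4.2) + f(5.1) + f(6)].
Sum ≈ 0.5626.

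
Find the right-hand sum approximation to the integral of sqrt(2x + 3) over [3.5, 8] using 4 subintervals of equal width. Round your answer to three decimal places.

17.729

Δx = (8 − 3.5)/4 = 1.125.
Right endpoints: 4.625, 5.75, 6.875, 8.
f(4.625) ≈ 3.500, f(5.75) ≈ 3.808, f(6.875) ≈ 4.093, f(8) ≈ 4.359.
Sum = Δx · [f(4.625) + f(5.75) + f(6.875) + f(8)].
Sum ≈ 17.729.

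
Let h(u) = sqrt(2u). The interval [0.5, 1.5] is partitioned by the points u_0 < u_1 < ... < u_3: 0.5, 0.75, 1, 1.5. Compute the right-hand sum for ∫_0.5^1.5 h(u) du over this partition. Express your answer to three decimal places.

1.526

Subinterval widths: 0.25, 0.25, 0.5.
Right endpoints: 0.75, 1, 1.5.
h(0.75) ≈ 1.225, h(1) ≈ 1.414, h(1.5) ≈ 1.732.
Sum = Σ Δu_i · h(u_i).
Sum ≈ 1.526.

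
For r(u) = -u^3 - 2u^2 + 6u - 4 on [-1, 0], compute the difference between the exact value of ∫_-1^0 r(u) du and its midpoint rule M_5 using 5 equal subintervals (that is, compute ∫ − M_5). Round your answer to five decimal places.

Exact integral: ∫_-1^0 r(u) du ≈ -7.4166667.
M_5 = -7.415.
Error ≈ -7.4166667 − (-7.415) ≈ -0.00167.

-0.00167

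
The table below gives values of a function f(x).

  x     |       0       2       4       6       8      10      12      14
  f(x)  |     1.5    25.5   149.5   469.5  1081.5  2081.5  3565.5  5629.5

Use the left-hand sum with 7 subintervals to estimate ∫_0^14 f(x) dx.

14749

Δx = 2.
Sum = 2·[1.5 + 25.5 + 149.5 + 469.5 + 1081.5 + 2081.5 + 3565.5] = 14749.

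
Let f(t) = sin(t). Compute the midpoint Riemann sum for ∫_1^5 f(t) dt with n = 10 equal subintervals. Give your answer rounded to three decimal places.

Δt = (5 − 1)/10 = 0.4.
Midpoints: 1.2, 1.6, 2, 2.4, 2.8, 3.2, 3.6, 4, 4.4, 4.8.
f(1.2) ≈ 0.932, f(1.6) ≈ 1.000, f(2) ≈ 0.909, f(2.4) ≈ 0.675, f(2.8) ≈ 0.335, f(3.2) ≈ -0.058, f(3.6) ≈ -0.443, f(4) ≈ -0.757, f(4.4) ≈ -0.952, f(4.8) ≈ -0.996.
Sum = Δt · [f(1.2) + f(1.6) + f(2) + ...].
Sum ≈ 0.258.

0.258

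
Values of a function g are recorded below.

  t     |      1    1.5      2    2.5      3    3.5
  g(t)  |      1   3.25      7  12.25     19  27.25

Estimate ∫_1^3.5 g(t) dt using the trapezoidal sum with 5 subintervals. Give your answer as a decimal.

27.8125

Δt = 0.5.
T_5 = (0.5/2)·[1 + 2·3.25 + 2·7 + 2·12.25 + 2·19 + 27.25] = 27.8125.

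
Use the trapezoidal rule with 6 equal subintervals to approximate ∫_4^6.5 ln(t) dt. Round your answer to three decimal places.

Δt = (6.5 − 4)/6 = 5/12.
f(4) ≈ 1.386, f(53/12) ≈ 1.485, f(29/6) ≈ 1.576, f(5.25) ≈ 1.658, f(17/3) ≈ 1.735, f(73/12) ≈ 1.806, f(6.5) ≈ 1.872.
T_6 = (Δt/2)·[f(t_0) + 2f(t_1) + ... + 2f(t_{5}) + f(t_6)].
Sum ≈ 4.120.

4.120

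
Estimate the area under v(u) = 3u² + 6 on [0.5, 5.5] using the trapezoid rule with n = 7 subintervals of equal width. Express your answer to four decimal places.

197.5255

Δu = (5.5 − 0.5)/7 = 5/7.
v(0.5) = 6.75, v(17/14) = 2043/196, v(27/14) = 3363/196, v(37/14) = 5283/196, v(47/14) = 7803/196, v(57/14) = 10923/196, v(67/14) = 14643/196, v(5.5) = 96.75.
T_7 = (Δu/2)·[v(u_0) + 2v(u_1) + ... + 2v(u_{6}) + v(u_7)].
Sum ≈ 197.5255.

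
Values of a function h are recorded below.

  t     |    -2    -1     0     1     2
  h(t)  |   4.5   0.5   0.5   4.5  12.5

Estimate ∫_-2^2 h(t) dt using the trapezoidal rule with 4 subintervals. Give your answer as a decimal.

14

Δt = 1.
T_4 = (1/2)·[4.5 + 2·0.5 + 2·0.5 + 2·4.5 + 12.5] = 14.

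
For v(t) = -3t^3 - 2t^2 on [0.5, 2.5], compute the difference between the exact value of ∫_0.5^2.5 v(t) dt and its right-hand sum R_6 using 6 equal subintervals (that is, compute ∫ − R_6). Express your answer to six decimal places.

Exact integral: ∫_0.5^2.5 v(t) dt ≈ -39.58333333.
R_6 ≈ -49.90740741.
Error ≈ -39.58333333 − (-49.90740741) ≈ 10.324074.

10.324074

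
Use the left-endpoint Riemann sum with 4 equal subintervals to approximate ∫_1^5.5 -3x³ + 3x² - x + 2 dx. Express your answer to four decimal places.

-318.4717

Δx = (5.5 − 1)/4 = 1.125.
Left endpoints: 1, 2.125, 3.25, 4.375.
f(1) = 1, f(2.125) = -7867/512, f(3.25) = -72.546875, f(4.375) = -100441/512.
Sum = Δx · [f(1) + f(2.125) + f(3.25) + f(4.375)].
Sum ≈ -318.4717.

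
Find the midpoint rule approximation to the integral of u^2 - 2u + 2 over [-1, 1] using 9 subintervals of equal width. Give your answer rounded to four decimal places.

Δu = (1 − (-1))/9 = 2/9.
Midpoints: -8/9, -2/3, -4/9, -2/9, 0, 2/9, 4/9, 2/3, 8/9.
f(-8/9) = 370/81, f(-2/3) = 34/9, f(-4/9) = 250/81, f(-2/9) = 202/81, f(0) = 2, f(2/9) = 130/81, f(4/9) = 106/81, f(2/3) = 10/9, f(8/9) = 82/81.
Sum = Δu · [f(-8/9) + f(-2/3) + f(-4/9) + ...].
Sum ≈ 4.6584.

4.6584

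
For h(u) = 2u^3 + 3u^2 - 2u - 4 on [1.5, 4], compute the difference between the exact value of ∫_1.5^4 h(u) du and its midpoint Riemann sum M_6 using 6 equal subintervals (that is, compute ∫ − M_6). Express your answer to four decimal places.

0.7053

Exact integral: ∫_1.5^4 h(u) du = 162.34375.
M_6 ≈ 161.638455.
Error ≈ 162.34375 − 161.638455 ≈ 0.7053.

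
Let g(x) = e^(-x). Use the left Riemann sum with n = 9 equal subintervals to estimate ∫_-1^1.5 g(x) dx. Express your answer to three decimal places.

2.858

Δx = (1.5 − (-1))/9 = 5/18.
Left endpoints: -1, -13/18, -4/9, -1/6, 1/9, 7/18, 2/3, 17/18, 11/9.
g(-1) ≈ 2.718, g(-13/18) ≈ 2.059, g(-4/9) ≈ 1.560, g(-1/6) ≈ 1.181, g(1/9) ≈ 0.895, g(7/18) ≈ 0.678, g(2/3) ≈ 0.513, g(17/18) ≈ 0.389, g(11/9) ≈ 0.295.
Sum = Δx · [g(-1) + g(-13/18) + g(-4/9) + ...].
Sum ≈ 2.858.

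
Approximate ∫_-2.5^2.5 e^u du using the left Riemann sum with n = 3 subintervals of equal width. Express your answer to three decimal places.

Δu = (2.5 − (-2.5))/3 = 5/3.
Left endpoints: -2.5, -5/6, 5/6.
f(-2.5) ≈ 0.082, f(-5/6) ≈ 0.435, f(5/6) ≈ 2.301.
Sum = Δu · [f(-2.5) + f(-5/6) + f(5/6)].
Sum ≈ 4.696.

4.696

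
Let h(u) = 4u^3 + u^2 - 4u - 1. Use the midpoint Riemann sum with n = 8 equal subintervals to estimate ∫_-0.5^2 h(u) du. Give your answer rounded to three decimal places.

Δu = (2 − (-0.5))/8 = 0.3125.
Midpoints: -0.34375, -0.03125, 0.28125, 0.59375, 0.90625, 1.21875, 1.53125, 1.84375.
h(-0.34375) = 2709/8192, h(-0.03125) = -7161/8192, h(0.28125) = -16031/8192, h(0.59375) = -17901/8192, h(0.90625) = -6771/8192, h(1.21875) = 23359/8192, h(1.53125) = 78489/8192, h(1.84375) = 164619/8192.
Sum = Δu · [h(-0.34375) + h(-0.03125) + h(0.28125) + ...].
Sum ≈ 8.442.

8.442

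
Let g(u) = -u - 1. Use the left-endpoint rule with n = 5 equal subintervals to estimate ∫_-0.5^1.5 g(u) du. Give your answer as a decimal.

-2.6

Δu = (1.5 − (-0.5))/5 = 0.4.
Left endpoints: -0.5, -0.1, 0.3, 0.7, 1.1.
g(-0.5) = -0.5, g(-0.1) = -0.9, g(0.3) = -1.3, g(0.7) = -1.7, g(1.1) = -2.1.
Sum = Δu · [g(-0.5) + g(-0.1) + g(0.3) + g(0.7) + g(1.1)].
Sum = -2.6.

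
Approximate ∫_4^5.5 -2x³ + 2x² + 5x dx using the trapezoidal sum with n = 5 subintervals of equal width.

Δx = (5.5 − 4)/5 = 0.3.
f(4) = -76, f(4.3) = -100.534, f(4.6) = -129.352, f(4.9) = -162.778, f(5.2) = -201.136, f(5.5) = -244.75.
T_5 = (Δx/2)·[f(x_0) + 2f(x_1) + ... + 2f(x_{4}) + f(x_5)].
Sum = -226.2525.

-226.2525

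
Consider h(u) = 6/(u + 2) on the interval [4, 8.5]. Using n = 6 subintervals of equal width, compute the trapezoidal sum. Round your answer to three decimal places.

Δu = (8.5 − 4)/6 = 0.75.
h(4) = 1, h(4.75) = 8/9, h(5.5) = 0.8, h(6.25) = 8/11, h(7) = 2/3, h(7.75) = 8/13, h(8.5) = 4/7.
T_6 = (Δu/2)·[h(u_0) + 2h(u_1) + ... + 2h(u_{5}) + h(u_6)].
Sum ≈ 3.363.

3.363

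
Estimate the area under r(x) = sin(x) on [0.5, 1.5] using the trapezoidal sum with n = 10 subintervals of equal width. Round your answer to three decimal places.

0.806

Δx = (1.5 − 0.5)/10 = 0.1.
r(0.5) ≈ 0.479, r(0.6) ≈ 0.565, r(0.7) ≈ 0.644, r(0.8) ≈ 0.717, r(0.9) ≈ 0.783, r(1) ≈ 0.841, r(1.1) ≈ 0.891, r(1.2) ≈ 0.932, r(1.3) ≈ 0.964, r(1.4) ≈ 0.985, r(1.5) ≈ 0.997.
T_10 = (Δx/2)·[r(x_0) + 2r(x_1) + ... + 2r(x_{9}) + r(x_10)].
Sum ≈ 0.806.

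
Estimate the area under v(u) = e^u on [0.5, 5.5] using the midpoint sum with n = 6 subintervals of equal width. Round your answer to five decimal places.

Δu = (5.5 − 0.5)/6 = 5/6.
Midpoints: 11/12, 1.75, 31/12, 41/12, 4.25, 61/12.
v(11/12) ≈ 2.50094, v(1.75) ≈ 5.75460, v(31/12) ≈ 13.24120, v(41/12) ≈ 30.46769, v(4.25) ≈ 70.10541, v(61/12) ≈ 161.31086.
Sum = Δu · [v(11/12) + v(1.75) + v(31/12) + ...].
Sum ≈ 236.15059.

236.15059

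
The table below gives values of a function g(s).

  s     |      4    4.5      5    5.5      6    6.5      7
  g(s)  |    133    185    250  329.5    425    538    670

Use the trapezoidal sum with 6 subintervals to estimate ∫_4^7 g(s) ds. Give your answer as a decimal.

Δs = 0.5.
T_6 = (0.5/2)·[133 + 2·185 + 2·250 + 2·329.5 + 2·425 + 2·538 + 670] = 1064.5.

1064.5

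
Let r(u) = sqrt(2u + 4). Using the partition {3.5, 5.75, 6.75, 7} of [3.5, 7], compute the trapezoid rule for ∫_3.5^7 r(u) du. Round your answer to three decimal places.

Subinterval widths: 2.25, 1, 0.25.
r(3.5) ≈ 3.317, r(5.75) ≈ 3.937, r(6.75) ≈ 4.183, r(7) ≈ 4.243.
On each subinterval the trapezoid contributes (Δu_i/2)·[r(u_{i-1}) + r(u_i)].
Sum ≈ 13.274.

13.274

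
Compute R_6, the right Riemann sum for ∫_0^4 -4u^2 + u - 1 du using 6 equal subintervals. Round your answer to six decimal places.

Δu = (4 − 0)/6 = 2/3.
Right endpoints: 2/3, 4/3, 2, 8/3, 10/3, 4.
f(2/3) = -19/9, f(4/3) = -61/9, f(2) = -15, f(8/3) = -241/9, f(10/3) = -379/9, f(4) = -61.
Sum = Δu · [f(2/3) + f(4/3) + f(2) + ...].
Sum ≈ -102.518519.

-102.518519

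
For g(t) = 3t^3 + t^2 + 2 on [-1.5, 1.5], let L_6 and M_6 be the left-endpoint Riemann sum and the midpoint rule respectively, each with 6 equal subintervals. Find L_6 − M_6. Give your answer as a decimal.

-4.875

L_6 = 3.3125.
M_6 = 8.1875.
L_6 − M_6 = -4.875.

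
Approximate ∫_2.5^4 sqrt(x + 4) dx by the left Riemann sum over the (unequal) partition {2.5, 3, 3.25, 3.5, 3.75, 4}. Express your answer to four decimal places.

3.9900

Subinterval widths: 0.5, 0.25, 0.25, 0.25, 0.25.
Left endpoints: 2.5, 3, 3.25, 3.5, 3.75.
f(2.5) ≈ 2.5495, f(3) ≈ 2.6458, f(3.25) ≈ 2.6926, f(3.5) ≈ 2.7386, f(3.75) ≈ 2.7839.
Sum = Σ Δx_i · f(x_i).
Sum ≈ 3.9900.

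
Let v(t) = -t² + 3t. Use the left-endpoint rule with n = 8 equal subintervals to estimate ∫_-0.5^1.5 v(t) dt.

1.3125

Δt = (1.5 − (-0.5))/8 = 0.25.
Left endpoints: -0.5, -0.25, 0, 0.25, 0.5, 0.75, 1, 1.25.
v(-0.5) = -1.75, v(-0.25) = -0.8125, v(0) = 0, v(0.25) = 0.6875, v(0.5) = 1.25, v(0.75) = 1.6875, v(1) = 2, v(1.25) = 2.1875.
Sum = Δt · [v(-0.5) + v(-0.25) + v(0) + ...].
Sum = 1.3125.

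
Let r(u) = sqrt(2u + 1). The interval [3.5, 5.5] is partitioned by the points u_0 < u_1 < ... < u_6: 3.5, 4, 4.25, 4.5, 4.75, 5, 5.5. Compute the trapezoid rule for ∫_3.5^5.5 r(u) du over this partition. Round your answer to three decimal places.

6.313

Subinterval widths: 0.5, 0.25, 0.25, 0.25, 0.25, 0.5.
r(3.5) ≈ 2.828, r(4) ≈ 3.000, r(4.25) ≈ 3.082, r(4.5) ≈ 3.162, r(4.75) ≈ 3.240, r(5) ≈ 3.317, r(5.5) ≈ 3.464.
On each subinterval the trapezoid contributes (Δu_i/2)·[r(u_{i-1}) + r(u_i)].
Sum ≈ 6.313.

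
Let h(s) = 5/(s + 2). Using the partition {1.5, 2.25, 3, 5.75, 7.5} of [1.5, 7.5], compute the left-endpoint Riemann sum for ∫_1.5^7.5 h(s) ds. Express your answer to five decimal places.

5.83281

Subinterval widths: 0.75, 0.75, 2.75, 1.75.
Left endpoints: 1.5, 2.25, 3, 5.75.
h(1.5) = 10/7, h(2.25) = 20/17, h(3) = 1, h(5.75) = 20/31.
Sum = Σ Δs_i · h(s_i).
Sum ≈ 5.83281.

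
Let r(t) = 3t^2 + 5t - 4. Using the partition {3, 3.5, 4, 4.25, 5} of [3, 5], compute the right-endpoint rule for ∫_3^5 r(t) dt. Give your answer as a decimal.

Subinterval widths: 0.5, 0.5, 0.25, 0.75.
Right endpoints: 3.5, 4, 4.25, 5.
r(3.5) = 50.25, r(4) = 64, r(4.25) = 71.4375, r(5) = 96.
Sum = Σ Δt_i · r(t_i).
Sum = 146.984375.

146.984375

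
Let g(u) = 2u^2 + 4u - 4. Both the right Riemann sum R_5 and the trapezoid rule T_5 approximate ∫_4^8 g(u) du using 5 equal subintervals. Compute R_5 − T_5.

44.8

R_5 = 424.32.
T_5 = 379.52.
R_5 − T_5 = 44.8.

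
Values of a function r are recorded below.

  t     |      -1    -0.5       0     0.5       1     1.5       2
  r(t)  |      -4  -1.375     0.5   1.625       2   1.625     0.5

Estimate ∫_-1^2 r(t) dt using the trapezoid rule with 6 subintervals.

Δt = 0.5.
T_6 = (0.5/2)·[(-4) + 2·(-1.375) + 2·0.5 + 2·1.625 + 2·2 + 2·1.625 + 0.5] = 1.3125.

1.3125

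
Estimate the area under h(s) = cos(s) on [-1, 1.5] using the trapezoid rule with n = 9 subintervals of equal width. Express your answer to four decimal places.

Δs = (1.5 − (-1))/9 = 5/18.
h(-1) ≈ 0.5403, h(-13/18) ≈ 0.7503, h(-4/9) ≈ 0.9028, h(-1/6) ≈ 0.9861, h(1/9) ≈ 0.9938, h(7/18) ≈ 0.9253, h(2/3) ≈ 0.7859, h(17/18) ≈ 0.5862, h(11/9) ≈ 0.3416, h(1.5) ≈ 0.0707.
T_9 = (Δs/2)·[h(s_0) + 2h(s_1) + ... + 2h(s_{8}) + h(s_9)].
Sum ≈ 1.8271.

1.8271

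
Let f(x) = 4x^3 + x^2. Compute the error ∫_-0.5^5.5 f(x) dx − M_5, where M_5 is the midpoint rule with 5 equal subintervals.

22.32

Exact integral: ∫_-0.5^5.5 f(x) dx = 970.5.
M_5 = 948.18.
Error = 970.5 − 948.18 = 22.32.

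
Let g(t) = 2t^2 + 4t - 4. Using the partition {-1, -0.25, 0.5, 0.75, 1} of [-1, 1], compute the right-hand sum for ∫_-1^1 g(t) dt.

-4.25

Subinterval widths: 0.75, 0.75, 0.25, 0.25.
Right endpoints: -0.25, 0.5, 0.75, 1.
g(-0.25) = -4.875, g(0.5) = -1.5, g(0.75) = 0.125, g(1) = 2.
Sum = Σ Δt_i · g(t_i).
Sum = -4.25.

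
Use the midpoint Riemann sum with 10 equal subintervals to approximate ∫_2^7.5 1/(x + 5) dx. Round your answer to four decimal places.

0.5796

Δx = (7.5 − 2)/10 = 0.55.
Midpoints: 2.275, 2.825, 3.375, 3.925, 4.475, 5.025, 5.575, 6.125, 6.675, 7.225.
f(2.275) = 40/291, f(2.825) = 40/313, f(3.375) = 8/67, f(3.925) = 40/357, f(4.475) = 40/379, f(5.025) = 40/401, f(5.575) = 40/423, f(6.125) = 8/89, f(6.675) = 40/467, f(7.225) = 40/489.
Sum = Δx · [f(2.275) + f(2.825) + f(3.375) + ...].
Sum ≈ 0.5796.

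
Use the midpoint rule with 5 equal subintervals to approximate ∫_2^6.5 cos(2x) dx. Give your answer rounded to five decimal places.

0.67614

Δx = (6.5 − 2)/5 = 0.9.
Midpoints: 2.45, 3.35, 4.25, 5.15, 6.05.
f(2.45) ≈ 0.18651, f(3.35) ≈ 0.91438, f(4.25) ≈ -0.60201, f(5.15) ≈ -0.64083, f(6.05) ≈ 0.89321.
Sum = Δx · [f(2.45) + f(3.35) + f(4.25) + f(5.15) + f(6.05)].
Sum ≈ 0.67614.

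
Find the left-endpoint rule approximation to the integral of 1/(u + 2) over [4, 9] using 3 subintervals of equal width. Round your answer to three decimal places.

0.674

Δu = (9 − 4)/3 = 5/3.
Left endpoints: 4, 17/3, 22/3.
f(4) = 1/6, f(17/3) = 3/23, f(22/3) = 3/28.
Sum = Δu · [f(4) + f(17/3) + f(22/3)].
Sum ≈ 0.674.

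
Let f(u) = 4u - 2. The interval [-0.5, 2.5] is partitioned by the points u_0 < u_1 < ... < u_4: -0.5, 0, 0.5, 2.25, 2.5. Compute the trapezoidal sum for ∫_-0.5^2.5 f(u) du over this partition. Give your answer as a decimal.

Subinterval widths: 0.5, 0.5, 1.75, 0.25.
f(-0.5) = -4, f(0) = -2, f(0.5) = 0, f(2.25) = 7, f(2.5) = 8.
On each subinterval the trapezoid contributes (Δu_i/2)·[f(u_{i-1}) + f(u_i)].
Sum = 6.

6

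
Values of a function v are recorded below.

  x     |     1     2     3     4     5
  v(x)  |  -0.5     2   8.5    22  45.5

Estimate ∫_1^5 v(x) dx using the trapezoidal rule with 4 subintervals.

55

Δx = 1.
T_4 = (1/2)·[(-0.5) + 2·2 + 2·8.5 + 2·22 + 45.5] = 55.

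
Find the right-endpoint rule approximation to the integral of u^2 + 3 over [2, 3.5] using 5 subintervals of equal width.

17.385

Δu = (3.5 − 2)/5 = 0.3.
Right endpoints: 2.3, 2.6, 2.9, 3.2, 3.5.
f(2.3) = 8.29, f(2.6) = 9.76, f(2.9) = 11.41, f(3.2) = 13.24, f(3.5) = 15.25.
Sum = Δu · [f(2.3) + f(2.6) + f(2.9) + f(3.2) + f(3.5)].
Sum = 17.385.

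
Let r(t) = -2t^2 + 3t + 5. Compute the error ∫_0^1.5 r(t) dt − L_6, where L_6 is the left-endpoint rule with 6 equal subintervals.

0.03125

Exact integral: ∫_0^1.5 r(t) dt = 8.625.
L_6 = 8.59375.
Error = 8.625 − 8.59375 = 0.03125.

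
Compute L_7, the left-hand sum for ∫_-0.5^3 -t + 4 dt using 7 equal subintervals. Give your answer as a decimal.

10.5

Δt = (3 − (-0.5))/7 = 0.5.
Left endpoints: -0.5, 0, 0.5, 1, 1.5, 2, 2.5.
f(-0.5) = 4.5, f(0) = 4, f(0.5) = 3.5, f(1) = 3, f(1.5) = 2.5, f(2) = 2, f(2.5) = 1.5.
Sum = Δt · [f(-0.5) + f(0) + f(0.5) + ...].
Sum = 10.5.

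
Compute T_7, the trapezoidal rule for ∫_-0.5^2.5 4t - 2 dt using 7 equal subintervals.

6

Δt = (2.5 − (-0.5))/7 = 3/7.
f(-0.5) = -4, f(-1/14) = -16/7, f(5/14) = -4/7, f(11/14) = 8/7, f(17/14) = 20/7, f(23/14) = 32/7, f(29/14) = 44/7, f(2.5) = 8.
T_7 = (Δt/2)·[f(t_0) + 2f(t_1) + ... + 2f(t_{6}) + f(t_7)].
Sum = 6.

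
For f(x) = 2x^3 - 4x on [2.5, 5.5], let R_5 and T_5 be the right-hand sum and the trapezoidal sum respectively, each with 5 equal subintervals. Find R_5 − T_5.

86.85

R_5 = 481.17.
T_5 = 394.32.
R_5 − T_5 = 86.85.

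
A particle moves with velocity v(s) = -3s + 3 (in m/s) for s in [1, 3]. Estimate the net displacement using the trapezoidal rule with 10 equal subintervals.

Δs = (3 − 1)/10 = 0.2.
v(1) = 0, v(1.2) = -0.6, v(1.4) = -1.2, v(1.6) = -1.8, v(1.8) = -2.4, v(2) = -3, v(2.2) = -3.6, v(2.4) = -4.2, v(2.6) = -4.8, v(2.8) = -5.4, v(3) = -6.
T_10 = (Δs/2)·[v(s_0) + 2v(s_1) + ... + 2v(s_{9}) + v(s_10)].
Sum = -6.

-6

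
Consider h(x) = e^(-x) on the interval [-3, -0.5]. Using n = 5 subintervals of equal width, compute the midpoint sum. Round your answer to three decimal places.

Δx = (-0.5 − (-3))/5 = 0.5.
Midpoints: -2.75, -2.25, -1.75, -1.25, -0.75.
h(-2.75) ≈ 15.643, h(-2.25) ≈ 9.488, h(-1.75) ≈ 5.755, h(-1.25) ≈ 3.490, h(-0.75) ≈ 2.117.
Sum = Δx · [h(-2.75) + h(-2.25) + h(-1.75) + h(-1.25) + h(-0.75)].
Sum ≈ 18.246.

18.246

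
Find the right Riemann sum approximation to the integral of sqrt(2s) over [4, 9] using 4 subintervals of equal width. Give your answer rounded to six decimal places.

Δs = (9 − 4)/4 = 1.25.
Right endpoints: 5.25, 6.5, 7.75, 9.
f(5.25) ≈ 3.240370, f(6.5) ≈ 3.605551, f(7.75) ≈ 3.937004, f(9) ≈ 4.242641.
Sum = Δs · [f(5.25) + f(6.5) + f(7.75) + f(9)].
Sum ≈ 18.781958.

18.781958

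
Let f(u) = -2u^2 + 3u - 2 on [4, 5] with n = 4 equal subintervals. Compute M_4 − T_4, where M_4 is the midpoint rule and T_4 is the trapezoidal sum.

M_4 = -29.15625.
T_4 = -29.1875.
M_4 − T_4 = 0.03125.

0.03125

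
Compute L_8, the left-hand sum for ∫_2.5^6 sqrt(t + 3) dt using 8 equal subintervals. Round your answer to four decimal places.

9.2569

Δt = (6 − 2.5)/8 = 0.4375.
Left endpoints: 2.5, 2.9375, 3.375, 3.8125, 4.25, 4.6875, 5.125, 5.5625.
f(2.5) ≈ 2.3452, f(2.9375) ≈ 2.4367, f(3.375) ≈ 2.5249, f(3.8125) ≈ 2.6101, f(4.25) ≈ 2.6926, f(4.6875) ≈ 2.7726, f(5.125) ≈ 2.8504, f(5.5625) ≈ 2.9262.
Sum = Δt · [f(2.5) + f(2.9375) + f(3.375) + ...].
Sum ≈ 9.2569.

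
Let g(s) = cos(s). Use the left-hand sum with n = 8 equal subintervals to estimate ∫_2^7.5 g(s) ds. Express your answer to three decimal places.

-0.235

Δs = (7.5 − 2)/8 = 0.6875.
Left endpoints: 2, 2.6875, 3.375, 4.0625, 4.75, 5.4375, 6.125, 6.8125.
g(2) ≈ -0.416, g(2.6875) ≈ -0.899, g(3.375) ≈ -0.973, g(4.0625) ≈ -0.605, g(4.75) ≈ 0.038, g(5.4375) ≈ 0.663, g(6.125) ≈ 0.988, g(6.8125) ≈ 0.863.
Sum = Δs · [g(2) + g(2.6875) + g(3.375) + ...].
Sum ≈ -0.235.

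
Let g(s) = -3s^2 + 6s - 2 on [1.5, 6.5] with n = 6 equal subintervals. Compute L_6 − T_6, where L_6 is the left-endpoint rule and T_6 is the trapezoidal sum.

L_6 ≈ -125.48611.
T_6 ≈ -162.98611.
L_6 − T_6 = 37.5.

37.5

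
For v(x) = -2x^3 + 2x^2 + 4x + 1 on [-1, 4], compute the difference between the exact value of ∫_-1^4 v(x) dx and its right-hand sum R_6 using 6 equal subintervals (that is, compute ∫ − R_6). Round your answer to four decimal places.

37.3843

Exact integral: ∫_-1^4 v(x) dx ≈ -49.166667.
R_6 ≈ -86.550926.
Error ≈ -49.166667 − (-86.550926) ≈ 37.3843.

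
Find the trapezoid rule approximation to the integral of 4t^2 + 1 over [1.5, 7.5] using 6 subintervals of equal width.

568

Δt = (7.5 − 1.5)/6 = 1.
f(1.5) = 10, f(2.5) = 26, f(3.5) = 50, f(4.5) = 82, f(5.5) = 122, f(6.5) = 170, f(7.5) = 226.
T_6 = (Δt/2)·[f(t_0) + 2f(t_1) + ... + 2f(t_{5}) + f(t_6)].
Sum = 568.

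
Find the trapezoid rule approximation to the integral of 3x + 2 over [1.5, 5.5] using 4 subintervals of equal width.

Δx = (5.5 − 1.5)/4 = 1.
f(1.5) = 6.5, f(2.5) = 9.5, f(3.5) = 12.5, f(4.5) = 15.5, f(5.5) = 18.5.
T_4 = (Δx/2)·[f(x_0) + 2f(x_1) + 2f(x_2) + 2f(x_3) + f(x_4)].
Sum = 50.

50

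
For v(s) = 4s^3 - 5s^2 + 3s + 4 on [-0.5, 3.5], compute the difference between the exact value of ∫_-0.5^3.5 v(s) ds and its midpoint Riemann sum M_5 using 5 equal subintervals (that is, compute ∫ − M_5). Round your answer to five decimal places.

2.77333

Exact integral: ∫_-0.5^3.5 v(s) ds ≈ 112.3333333.
M_5 = 109.56.
Error ≈ 112.3333333 − 109.56 ≈ 2.77333.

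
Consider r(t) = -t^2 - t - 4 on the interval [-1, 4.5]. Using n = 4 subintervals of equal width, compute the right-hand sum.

-81.08203125

Δt = (4.5 − (-1))/4 = 1.375.
Right endpoints: 0.375, 1.75, 3.125, 4.5.
r(0.375) = -4.515625, r(1.75) = -8.8125, r(3.125) = -16.890625, r(4.5) = -28.75.
Sum = Δt · [r(0.375) + r(1.75) + r(3.125) + r(4.5)].
Sum = -81.08203125.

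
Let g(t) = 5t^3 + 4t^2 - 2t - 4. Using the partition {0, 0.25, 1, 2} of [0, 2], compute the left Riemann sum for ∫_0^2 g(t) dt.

-1.12890625

Subinterval widths: 0.25, 0.75, 1.
Left endpoints: 0, 0.25, 1.
g(0) = -4, g(0.25) = -4.171875, g(1) = 3.
Sum = Σ Δt_i · g(t_i).
Sum = -1.12890625.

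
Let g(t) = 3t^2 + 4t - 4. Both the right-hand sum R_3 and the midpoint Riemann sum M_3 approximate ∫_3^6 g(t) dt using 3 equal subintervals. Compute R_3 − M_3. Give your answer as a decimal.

48.75

R_3 = 279.
M_3 = 230.25.
R_3 − M_3 = 48.75.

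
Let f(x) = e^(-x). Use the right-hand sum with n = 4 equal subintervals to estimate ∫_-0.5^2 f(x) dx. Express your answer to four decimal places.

Δx = (2 − (-0.5))/4 = 0.625.
Right endpoints: 0.125, 0.75, 1.375, 2.
f(0.125) ≈ 0.8825, f(0.75) ≈ 0.4724, f(1.375) ≈ 0.2528, f(2) ≈ 0.1353.
Sum = Δx · [f(0.125) + f(0.75) + f(1.375) + f(2)].
Sum ≈ 1.0894.

1.0894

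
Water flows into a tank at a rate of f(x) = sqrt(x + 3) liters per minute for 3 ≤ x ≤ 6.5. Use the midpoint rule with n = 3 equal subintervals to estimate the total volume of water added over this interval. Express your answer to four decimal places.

9.7251

Δx = (6.5 − 3)/3 = 7/6.
Midpoints: 43/12, 4.75, 71/12.
f(43/12) ≈ 2.5658, f(4.75) ≈ 2.7839, f(71/12) ≈ 2.9861.
Sum = Δx · [f(43/12) + f(4.75) + f(71/12)].
Sum ≈ 9.7251.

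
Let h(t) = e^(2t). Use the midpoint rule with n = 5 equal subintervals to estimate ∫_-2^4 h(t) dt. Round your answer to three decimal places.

Δt = (4 − (-2))/5 = 1.2.
Midpoints: -1.4, -0.2, 1, 2.2, 3.4.
h(-1.4) ≈ 0.061, h(-0.2) ≈ 0.670, h(1) ≈ 7.389, h(2.2) ≈ 81.451, h(3.4) ≈ 897.847.
Sum = Δt · [h(-1.4) + h(-0.2) + h(1) + h(2.2) + h(3.4)].
Sum ≈ 1184.902.

1184.902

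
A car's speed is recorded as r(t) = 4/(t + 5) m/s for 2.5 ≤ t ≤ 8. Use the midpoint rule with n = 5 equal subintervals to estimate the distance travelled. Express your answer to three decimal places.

2.198

Δt = (8 − 2.5)/5 = 1.1.
Midpoints: 3.05, 4.15, 5.25, 6.35, 7.45.
r(3.05) = 80/161, r(4.15) = 80/183, r(5.25) = 16/41, r(6.35) = 80/227, r(7.45) = 80/249.
Sum = Δt · [r(3.05) + r(4.15) + r(5.25) + r(6.35) + r(7.45)].
Sum ≈ 2.198.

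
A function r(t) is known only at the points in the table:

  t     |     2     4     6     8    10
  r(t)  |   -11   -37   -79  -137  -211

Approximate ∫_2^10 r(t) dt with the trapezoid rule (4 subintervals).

Δt = 2.
T_4 = (2/2)·[(-11) + 2·(-37) + 2·(-79) + 2·(-137) + (-211)] = -728.

-728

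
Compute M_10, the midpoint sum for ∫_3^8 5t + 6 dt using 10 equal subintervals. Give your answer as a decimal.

167.5

Δt = (8 − 3)/10 = 0.5.
Midpoints: 3.25, 3.75, 4.25, 4.75, 5.25, 5.75, 6.25, 6.75, 7.25, 7.75.
f(3.25) = 22.25, f(3.75) = 24.75, f(4.25) = 27.25, f(4.75) = 29.75, f(5.25) = 32.25, f(5.75) = 34.75, f(6.25) = 37.25, f(6.75) = 39.75, f(7.25) = 42.25, f(7.75) = 44.75.
Sum = Δt · [f(3.25) + f(3.75) + f(4.25) + ...].
Sum = 167.5.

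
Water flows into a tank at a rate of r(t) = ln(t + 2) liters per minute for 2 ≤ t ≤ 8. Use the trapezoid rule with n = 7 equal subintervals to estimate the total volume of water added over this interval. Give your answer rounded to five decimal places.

11.47151

Δt = (8 − 2)/7 = 6/7.
r(2) ≈ 1.38629, r(20/7) ≈ 1.58045, r(26/7) ≈ 1.74297, r(32/7) ≈ 1.88273, r(38/7) ≈ 2.00533, r(44/7) ≈ 2.11453, r(50/7) ≈ 2.21297, r(8) ≈ 2.30259.
T_7 = (Δt/2)·[r(t_0) + 2r(t_1) + ... + 2r(t_{6}) + r(t_7)].
Sum ≈ 11.47151.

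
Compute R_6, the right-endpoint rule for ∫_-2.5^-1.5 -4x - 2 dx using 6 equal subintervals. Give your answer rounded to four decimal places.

5.6667

Δx = (-1.5 − (-2.5))/6 = 1/6.
Right endpoints: -7/3, -13/6, -2, -11/6, -5/3, -1.5.
f(-7/3) = 22/3, f(-13/6) = 20/3, f(-2) = 6, f(-11/6) = 16/3, f(-5/3) = 14/3, f(-1.5) = 4.
Sum = Δx · [f(-7/3) + f(-13/6) + f(-2) + ...].
Sum ≈ 5.6667.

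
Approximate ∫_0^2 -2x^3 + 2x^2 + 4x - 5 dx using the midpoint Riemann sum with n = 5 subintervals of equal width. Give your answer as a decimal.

Δx = (2 − 0)/5 = 0.4.
Midpoints: 0.2, 0.6, 1, 1.4, 1.8.
f(0.2) = -4.136, f(0.6) = -2.312, f(1) = -1, f(1.4) = -0.968, f(1.8) = -2.984.
Sum = Δx · [f(0.2) + f(0.6) + f(1) + f(1.4) + f(1.8)].
Sum = -4.56.

-4.56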